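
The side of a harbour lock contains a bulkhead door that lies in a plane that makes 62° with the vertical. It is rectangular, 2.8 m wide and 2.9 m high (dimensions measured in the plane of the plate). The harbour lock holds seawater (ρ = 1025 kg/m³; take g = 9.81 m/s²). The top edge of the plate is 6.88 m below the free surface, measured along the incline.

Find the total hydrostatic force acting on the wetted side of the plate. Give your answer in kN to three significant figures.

γ = ρg = 1025 × 9.81 / 1000 = 10.05525 kN/m³.
The plate makes 62° with the vertical, i.e. θ = 90° − 62° = 28° to the horizontal. Measuring y along the incline from the free-surface line, vertical depth h = y·sinθ with sinθ = 0.469472.
The centroid lies 2.9/2 = 1.45 m below the top edge, so y_c = 6.88 + 1.45 = 8.33 m and h_c = 8.33 × 0.469472 = 3.9107 m.
A = 2.8 × 2.9 = 8.12 m².
Resultant F = γ·h_c·A = 10.05525 × 3.9107 × 8.12 = 319.303 kN.

F ≈ 319 kN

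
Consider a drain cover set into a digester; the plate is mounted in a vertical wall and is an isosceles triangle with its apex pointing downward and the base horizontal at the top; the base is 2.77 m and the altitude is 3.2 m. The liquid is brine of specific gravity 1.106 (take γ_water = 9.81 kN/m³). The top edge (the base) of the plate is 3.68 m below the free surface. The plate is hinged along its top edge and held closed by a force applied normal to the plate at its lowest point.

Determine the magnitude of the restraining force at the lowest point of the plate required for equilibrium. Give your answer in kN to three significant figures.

γ = 1.106 × 9.81 = 10.84986 kN/m³.
With the apex down, the centroid sits h/3 = 3.2/3 = 1.06667 m below the base (the top edge), so the centroid depth is h_c = 3.68 + 1.06667 = 4.74667 m.
A = ½ × 2.77 × 3.2 = 4.432 m².
Resultant F = γ·h_c·A = 10.84986 × 4.74667 × 4.432 = 228.251 kN.
I_c = b·h³/36 = 2.77 × 3.2³/36 = 2.52132 m⁴.
Centre of pressure: y_p = y_c + I_c/(y_c·A) = 4.74667 + 2.52132/(4.74667 × 4.432) = 4.74667 + 0.11985 = 4.86652 m along the plane.
The resultant acts 1.06667 + 0.11985 = 1.18652 m (along the plate) below the hinge at the top edge, so the moment about the hinge is M = F × 1.18652 = 228.251 × 1.18652 = 270.824 kN·m.
A normal force at the bottom, 3.2 m from the hinge, must supply this moment: P = 270.824/3.2 = 84.6325 kN.

P ≈ 84.6 kN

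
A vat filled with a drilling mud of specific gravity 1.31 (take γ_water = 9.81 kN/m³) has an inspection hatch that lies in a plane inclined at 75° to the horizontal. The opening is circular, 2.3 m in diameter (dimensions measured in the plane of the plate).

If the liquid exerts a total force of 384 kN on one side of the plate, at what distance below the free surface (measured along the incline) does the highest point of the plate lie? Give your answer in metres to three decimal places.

y_top ≈ 6.296 m

γ = 1.31 × 9.81 = 12.8511 kN/m³.
A = π(1.15)² = 4.15476 m².
From F = γ·h_c·A, the centroid depth is h_c = 384/(12.8511 × 4.15476) = 7.19192 m.
Let θ = 75° be the plate's angle to the horizontal; measure y along the incline from where the plane meets the free surface. Vertical depth h = y·sinθ with sinθ = 0.965926.
Along the incline, y_c = h_c/sinθ = 7.19192/0.965926 = 7.44562 m.
The centroid is at the centre, 1.15 m below the top of the plate, so the highest point sits at y_top = 7.44562 − 1.15 = 6.29562 m along the incline.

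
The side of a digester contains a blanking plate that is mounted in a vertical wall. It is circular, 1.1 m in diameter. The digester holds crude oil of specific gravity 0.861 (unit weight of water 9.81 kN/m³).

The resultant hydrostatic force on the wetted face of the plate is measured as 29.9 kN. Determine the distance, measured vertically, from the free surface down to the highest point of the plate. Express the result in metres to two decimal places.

d_top ≈ 3.17 m

γ = 0.861 × 9.81 = 8.44641 kN/m³.
A = π(0.55)² = 0.950332 m².
From F = γ·h_c·A, the centroid depth is h_c = 29.9/(8.44641 × 0.950332) = 3.72498 m.
The centroid is at the centre, 0.55 m below the top of the plate, so the highest point sits at h_top = 3.72498 − 0.55 = 3.17498 m below the surface.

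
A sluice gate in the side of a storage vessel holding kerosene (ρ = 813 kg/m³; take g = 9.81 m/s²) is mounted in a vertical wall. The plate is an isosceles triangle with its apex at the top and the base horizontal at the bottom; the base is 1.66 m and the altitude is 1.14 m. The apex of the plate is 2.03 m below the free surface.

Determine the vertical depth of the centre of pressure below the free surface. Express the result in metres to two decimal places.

h_p = 2.82 m

γ = ρg = 813 × 9.81 / 1000 = 7.97553 kN/m³.
With the apex up, the centroid sits 2h/3 = 2 × 1.14/3 = 0.76 m below the apex, so the centroid depth is h_c = 2.03 + 0.76 = 2.79 m.
A = ½ × 1.66 × 1.14 = 0.9462 m².
Resultant F = γ·h_c·A = 7.97553 × 2.79 × 0.9462 = 21.0546 kN.
I_c = b·h³/36 = 1.66 × 1.14³/36 = 0.0683156 m⁴.
Centre of pressure: y_p = y_c + I_c/(y_c·A) = 2.79 + 0.0683156/(2.79 × 0.9462) = 2.79 + 0.0258781 = 2.81588 m along the plane.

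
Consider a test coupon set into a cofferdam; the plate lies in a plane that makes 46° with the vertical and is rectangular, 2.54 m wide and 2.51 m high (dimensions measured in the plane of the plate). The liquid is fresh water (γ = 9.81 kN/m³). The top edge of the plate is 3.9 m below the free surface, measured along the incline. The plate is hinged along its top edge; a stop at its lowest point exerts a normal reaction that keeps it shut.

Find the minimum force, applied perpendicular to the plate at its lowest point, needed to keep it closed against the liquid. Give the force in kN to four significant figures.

γ = 9.81 kN/m³.
The plate makes 46° with the vertical, i.e. θ = 90° − 46° = 44° to the horizontal. Measuring y along the incline from the free-surface line, vertical depth h = y·sinθ with sinθ = 0.694658.
The centroid lies 2.51/2 = 1.255 m below the top edge, so y_c = 3.9 + 1.255 = 5.155 m and h_c = 5.155 × 0.694658 = 3.58096 m.
A = 2.54 × 2.51 = 6.3754 m².
Resultant F = γ·h_c·A = 9.81 × 3.58096 × 6.3754 = 223.963 kN.
I_c = b·h³/12 = 2.54 × 2.51³/12 = 3.34714 m⁴.
Centre of pressure: y_p = y_c + I_c/(y_c·A) = 5.155 + 3.34714/(5.155 × 6.3754) = 5.155 + 0.101845 = 5.25685 m along the plane.
The resultant acts 1.255 + 0.101845 = 1.35684 m (along the plate) below the hinge at the top edge, so the moment about the hinge is M = F × 1.35684 = 223.963 × 1.35684 = 303.882 kN·m.
A normal force at the bottom, 2.51 m from the hinge, must supply this moment: P = 303.882/2.51 = 121.069 kN.

P ≈ 121.1 kN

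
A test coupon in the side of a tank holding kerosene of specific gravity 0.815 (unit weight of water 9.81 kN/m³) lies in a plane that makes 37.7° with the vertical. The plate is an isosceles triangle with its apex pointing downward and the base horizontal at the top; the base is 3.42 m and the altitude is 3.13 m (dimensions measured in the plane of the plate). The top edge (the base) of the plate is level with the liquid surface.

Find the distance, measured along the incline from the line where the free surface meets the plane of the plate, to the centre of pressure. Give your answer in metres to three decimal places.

γ = 0.815 × 9.81 = 7.99515 kN/m³.
The plate makes 37.7° with the vertical, i.e. θ = 90° − 37.7° = 52.3° to the horizontal. Measuring y along the incline from the free-surface line, vertical depth h = y·sinθ with sinθ = 0.791224.
With the apex down, the centroid sits h/3 = 3.13/3 = 1.04333 m below the base (the top edge), so y_c = 1.04333 m and h_c = 1.04333 × 0.791224 = 0.825508 m.
A = ½ × 3.42 × 3.13 = 5.3523 m².
Resultant F = γ·h_c·A = 7.99515 × 0.825508 × 5.3523 = 35.3255 kN.
I_c = b·h³/36 = 3.42 × 3.13³/36 = 2.91311 m⁴.
Centre of pressure: y_p = y_c + I_c/(y_c·A) = 1.04333 + 2.91311/(1.04333 × 5.3523) = 1.04333 + 0.521669 = 1.565 m along the plane.

y_p = 1.565 m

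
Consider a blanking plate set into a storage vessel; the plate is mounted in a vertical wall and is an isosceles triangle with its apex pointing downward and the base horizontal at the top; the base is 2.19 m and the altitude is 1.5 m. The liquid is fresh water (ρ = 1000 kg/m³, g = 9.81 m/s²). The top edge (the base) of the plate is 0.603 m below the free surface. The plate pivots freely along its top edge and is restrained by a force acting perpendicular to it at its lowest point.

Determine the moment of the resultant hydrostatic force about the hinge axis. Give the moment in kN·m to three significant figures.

M ≈ 10.9 kN·m

γ = ρg = 1000 × 9.81 = 9810 N/m³ = 9.81 kN/m³.
With the apex down, the centroid sits h/3 = 1.5/3 = 0.5 m below the base (the top edge), so the centroid depth is h_c = 0.603 + 0.5 = 1.103 m.
A = ½ × 2.19 × 1.5 = 1.6425 m².
Resultant F = γ·h_c·A = 9.81 × 1.103 × 1.6425 = 17.7726 kN.
I_c = b·h³/36 = 2.19 × 1.5³/36 = 0.205312 m⁴.
Centre of pressure: y_p = y_c + I_c/(y_c·A) = 1.103 + 0.205312/(1.103 × 1.6425) = 1.103 + 0.113327 = 1.21633 m along the plane.
The resultant acts 0.5 + 0.113327 = 0.613327 m (along the plate) below the hinge at the top edge, so the moment about the hinge is M = F × 0.613327 = 17.7726 × 0.613327 = 10.9004 kN·m.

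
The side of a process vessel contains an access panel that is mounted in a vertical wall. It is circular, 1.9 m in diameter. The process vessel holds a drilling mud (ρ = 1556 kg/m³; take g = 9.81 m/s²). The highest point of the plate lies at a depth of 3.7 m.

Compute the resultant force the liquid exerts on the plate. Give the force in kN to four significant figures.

F ≈ 201.2 kN

γ = ρg = 1556 × 9.81 / 1000 = 15.26436 kN/m³.
The centroid is at the centre, 0.95 m below the top of the plate, so the centroid depth is h_c = 3.7 + 0.95 = 4.65 m.
A = π(0.95)² = 2.83529 m².
Resultant F = γ·h_c·A = 15.26436 × 4.65 × 2.83529 = 201.247 kN.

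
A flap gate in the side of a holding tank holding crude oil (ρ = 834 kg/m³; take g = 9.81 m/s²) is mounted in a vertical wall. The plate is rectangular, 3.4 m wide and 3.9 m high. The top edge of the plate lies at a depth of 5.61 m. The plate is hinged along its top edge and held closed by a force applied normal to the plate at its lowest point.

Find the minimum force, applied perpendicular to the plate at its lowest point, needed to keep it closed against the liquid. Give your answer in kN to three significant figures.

γ = ρg = 834 × 9.81 / 1000 = 8.18154 kN/m³.
The centroid lies 3.9/2 = 1.95 m below the top edge, so the centroid depth is h_c = 5.61 + 1.95 = 7.56 m.
A = 3.4 × 3.9 = 13.26 m².
Resultant F = γ·h_c·A = 8.18154 × 7.56 × 13.26 = 820.163 kN.
I_c = b·h³/12 = 3.4 × 3.9³/12 = 16.8071 m⁴.
Centre of pressure: y_p = y_c + I_c/(y_c·A) = 7.56 + 16.8071/(7.56 × 13.26) = 7.56 + 0.167659 = 7.72766 m along the plane.
The resultant acts 1.95 + 0.167659 = 2.11766 m (along the plate) below the hinge at the top edge, so the moment about the hinge is M = F × 2.11766 = 820.163 × 2.11766 = 1736.83 kN·m.
A normal force at the bottom, 3.9 m from the hinge, must supply this moment: P = 1736.83/3.9 = 445.341 kN.

P ≈ 445 kN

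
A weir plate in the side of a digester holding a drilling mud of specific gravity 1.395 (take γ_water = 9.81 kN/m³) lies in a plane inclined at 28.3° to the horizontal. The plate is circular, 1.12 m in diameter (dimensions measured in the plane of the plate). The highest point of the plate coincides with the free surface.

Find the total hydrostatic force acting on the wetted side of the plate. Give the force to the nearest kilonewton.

F ≈ 4 kN

γ = 1.395 × 9.81 = 13.68495 kN/m³.
Let θ = 28.3° be the plate's angle to the horizontal; measure y along the incline from where the plane meets the free surface. Vertical depth h = y·sinθ with sinθ = 0.474088.
The centroid is at the centre, 0.56 m below the top of the plate, so y_c = 0.56 m and h_c = 0.56 × 0.474088 = 0.265489 m.
A = π(0.56)² = 0.985203 m².
Resultant F = γ·h_c·A = 13.68495 × 0.265489 × 0.985203 = 3.57944 kN.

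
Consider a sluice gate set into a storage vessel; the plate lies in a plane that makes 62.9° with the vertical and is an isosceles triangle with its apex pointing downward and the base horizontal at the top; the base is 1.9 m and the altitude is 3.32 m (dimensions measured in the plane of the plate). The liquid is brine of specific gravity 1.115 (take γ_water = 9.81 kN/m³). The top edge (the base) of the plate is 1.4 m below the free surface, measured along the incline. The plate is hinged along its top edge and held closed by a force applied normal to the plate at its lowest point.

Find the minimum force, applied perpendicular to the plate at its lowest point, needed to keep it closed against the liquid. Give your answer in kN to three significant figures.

P ≈ 16.0 kN

γ = 1.115 × 9.81 = 10.93815 kN/m³.
The plate makes 62.9° with the vertical, i.e. θ = 90° − 62.9° = 27.1° to the horizontal. Measuring y along the incline from the free-surface line, vertical depth h = y·sinθ with sinθ = 0.455545.
With the apex down, the centroid sits h/3 = 3.32/3 = 1.10667 m below the base (the top edge), so y_c = 1.4 + 1.10667 = 2.50667 m and h_c = 2.50667 × 0.455545 = 1.1419 m.
A = ½ × 1.9 × 3.32 = 3.154 m².
Resultant F = γ·h_c·A = 10.93815 × 1.1419 × 3.154 = 39.3943 kN.
I_c = b·h³/36 = 1.9 × 3.32³/36 = 1.93137 m⁴.
Centre of pressure: y_p = y_c + I_c/(y_c·A) = 2.50667 + 1.93137/(2.50667 × 3.154) = 2.50667 + 0.244291 = 2.75096 m along the plane.
The resultant acts 1.10667 + 0.244291 = 1.35096 m (along the plate) below the hinge at the top edge, so the moment about the hinge is M = F × 1.35096 = 39.3943 × 1.35096 = 53.2201 kN·m.
A normal force at the bottom, 3.32 m from the hinge, must supply this moment: P = 53.2201/3.32 = 16.0302 kN.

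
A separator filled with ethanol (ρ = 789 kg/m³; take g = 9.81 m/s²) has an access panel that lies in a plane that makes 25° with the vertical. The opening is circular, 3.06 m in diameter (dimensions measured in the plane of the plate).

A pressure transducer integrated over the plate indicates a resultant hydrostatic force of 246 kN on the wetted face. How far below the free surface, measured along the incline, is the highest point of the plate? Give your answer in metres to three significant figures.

γ = ρg = 789 × 9.81 / 1000 = 7.74009 kN/m³.
A = π(1.53)² = 7.35415 m².
From F = γ·h_c·A, the centroid depth is h_c = 246/(7.74009 × 7.35415) = 4.32172 m.
The plate makes 25° with the vertical, i.e. θ = 90° − 25° = 65° to the horizontal. Measuring y along the incline from the free-surface line, vertical depth h = y·sinθ with sinθ = 0.906308.
Along the incline, y_c = h_c/sinθ = 4.32172/0.906308 = 4.76849 m.
The centroid is at the centre, 1.53 m below the top of the plate, so the highest point sits at y_top = 4.76849 − 1.53 = 3.23849 m along the incline.

y_top ≈ 3.24 m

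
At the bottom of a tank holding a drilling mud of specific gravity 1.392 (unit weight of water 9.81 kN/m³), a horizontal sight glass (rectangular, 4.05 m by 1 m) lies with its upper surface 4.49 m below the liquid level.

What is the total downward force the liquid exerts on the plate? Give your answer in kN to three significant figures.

F ≈ 248 kN

γ = 1.392 × 9.81 = 13.65552 kN/m³.
The plate is horizontal, so pressure is uniform at p = γ·h = 13.65552 × 4.49 = 61.3133 kN/m².
A = 4.05 × 1 = 4.05 m².
F = p·A = 61.3133 × 4.05 = 248.319 kN.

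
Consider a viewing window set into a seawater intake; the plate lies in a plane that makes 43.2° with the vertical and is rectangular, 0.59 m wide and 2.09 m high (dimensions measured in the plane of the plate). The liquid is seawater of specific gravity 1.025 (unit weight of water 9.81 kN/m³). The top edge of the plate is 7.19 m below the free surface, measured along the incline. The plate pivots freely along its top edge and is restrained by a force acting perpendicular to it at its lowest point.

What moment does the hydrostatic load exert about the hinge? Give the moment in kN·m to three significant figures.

M ≈ 81.1 kN·m

γ = 1.025 × 9.81 = 10.05525 kN/m³.
The plate makes 43.2° with the vertical, i.e. θ = 90° − 43.2° = 46.8° to the horizontal. Measuring y along the incline from the free-surface line, vertical depth h = y·sinθ with sinθ = 0.728969.
The centroid lies 2.09/2 = 1.045 m below the top edge, so y_c = 7.19 + 1.045 = 8.235 m and h_c = 8.235 × 0.728969 = 6.00306 m.
A = 0.59 × 2.09 = 1.2331 m².
Resultant F = γ·h_c·A = 10.05525 × 6.00306 × 1.2331 = 74.4327 kN.
I_c = b·h³/12 = 0.59 × 2.09³/12 = 0.448859 m⁴.
Centre of pressure: y_p = y_c + I_c/(y_c·A) = 8.235 + 0.448859/(8.235 × 1.2331) = 8.235 + 0.0442026 = 8.2792 m along the plane.
The resultant acts 1.045 + 0.0442026 = 1.0892 m (along the plate) below the hinge at the top edge, so the moment about the hinge is M = F × 1.0892 = 74.4327 × 1.0892 = 81.0721 kN·m.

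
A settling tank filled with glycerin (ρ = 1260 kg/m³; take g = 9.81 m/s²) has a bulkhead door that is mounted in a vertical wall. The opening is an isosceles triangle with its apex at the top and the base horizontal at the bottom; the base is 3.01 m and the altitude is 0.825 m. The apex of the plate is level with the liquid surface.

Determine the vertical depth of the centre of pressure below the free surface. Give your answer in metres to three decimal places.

γ = ρg = 1260 × 9.81 / 1000 = 12.3606 kN/m³.
With the apex up, the centroid sits 2h/3 = 2 × 0.825/3 = 0.55 m below the apex, so the centroid depth is h_c = 0.55 m.
A = ½ × 3.01 × 0.825 = 1.24162 m².
Resultant F = γ·h_c·A = 12.3606 × 0.55 × 1.24162 = 8.44094 kN.
I_c = b·h³/36 = 3.01 × 0.825³/36 = 0.0469489 m⁴.
Centre of pressure: y_p = y_c + I_c/(y_c·A) = 0.55 + 0.0469489/(0.55 × 1.24162) = 0.55 + 0.0687502 = 0.61875 m along the plane.

h_p = 0.619 m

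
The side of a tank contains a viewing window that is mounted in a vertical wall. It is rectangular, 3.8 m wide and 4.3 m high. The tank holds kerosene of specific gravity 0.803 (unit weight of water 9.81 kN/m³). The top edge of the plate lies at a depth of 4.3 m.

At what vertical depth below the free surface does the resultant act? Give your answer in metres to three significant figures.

γ = 0.803 × 9.81 = 7.87743 kN/m³.
The centroid lies 4.3/2 = 2.15 m below the top edge, so the centroid depth is h_c = 4.3 + 2.15 = 6.45 m.
A = 3.8 × 4.3 = 16.34 m².
Resultant F = γ·h_c·A = 7.87743 × 6.45 × 16.34 = 830.226 kN.
I_c = b·h³/12 = 3.8 × 4.3³/12 = 25.1772 m⁴.
Centre of pressure: y_p = y_c + I_c/(y_c·A) = 6.45 + 25.1772/(6.45 × 16.34) = 6.45 + 0.238889 = 6.68889 m along the plane.

h_p = 6.69 m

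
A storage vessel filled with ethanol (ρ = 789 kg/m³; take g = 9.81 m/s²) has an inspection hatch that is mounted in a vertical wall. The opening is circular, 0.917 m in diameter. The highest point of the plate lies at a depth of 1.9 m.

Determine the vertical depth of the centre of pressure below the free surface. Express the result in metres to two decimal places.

γ = ρg = 789 × 9.81 / 1000 = 7.74009 kN/m³.
The centroid is at the centre, 0.4585 m below the top of the plate, so the centroid depth is h_c = 1.9 + 0.4585 = 2.3585 m.
A = π(0.4585)² = 0.660433 m².
Resultant F = γ·h_c·A = 7.74009 × 2.3585 × 0.660433 = 12.0562 kN.
I_c = πr⁴/4 = π × 0.4585⁴/4 = 0.0347094 m⁴.
Centre of pressure: y_p = y_c + I_c/(y_c·A) = 2.3585 + 0.0347094/(2.3585 × 0.660433) = 2.3585 + 0.0222835 = 2.38078 m along the plane.

h_p = 2.38 m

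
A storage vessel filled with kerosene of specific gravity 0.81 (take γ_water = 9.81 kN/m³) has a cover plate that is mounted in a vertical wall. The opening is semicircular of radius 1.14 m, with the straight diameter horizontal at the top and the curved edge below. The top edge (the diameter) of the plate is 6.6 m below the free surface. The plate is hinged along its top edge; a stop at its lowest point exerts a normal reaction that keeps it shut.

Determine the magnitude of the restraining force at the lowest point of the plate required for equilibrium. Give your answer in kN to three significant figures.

γ = 0.81 × 9.81 = 7.9461 kN/m³.
The centroid of a semicircle lies 4r/(3π) = 0.483831 m from the diameter, here below the top edge, so the centroid depth is h_c = 6.6 + 0.483831 = 7.08383 m.
A = πr²/2 = π × 1.14²/2 = 2.04141 m².
Resultant F = γ·h_c·A = 7.9461 × 7.08383 × 2.04141 = 114.909 kN.
I_c = (π/8 − 8/(9π))·r⁴ = 0.109757 × 1.14⁴ = 0.185375 m⁴.
Centre of pressure: y_p = y_c + I_c/(y_c·A) = 7.08383 + 0.185375/(7.08383 × 2.04141) = 7.08383 + 0.012819 = 7.09665 m along the plane.
The resultant acts 0.483831 + 0.012819 = 0.49665 m (along the plate) below the hinge at the top edge, so the moment about the hinge is M = F × 0.49665 = 114.909 × 0.49665 = 57.0696 kN·m.
A normal force at the bottom, 1.14 m from the hinge, must supply this moment: P = 57.0696/1.14 = 50.0611 kN.

P ≈ 50.1 kN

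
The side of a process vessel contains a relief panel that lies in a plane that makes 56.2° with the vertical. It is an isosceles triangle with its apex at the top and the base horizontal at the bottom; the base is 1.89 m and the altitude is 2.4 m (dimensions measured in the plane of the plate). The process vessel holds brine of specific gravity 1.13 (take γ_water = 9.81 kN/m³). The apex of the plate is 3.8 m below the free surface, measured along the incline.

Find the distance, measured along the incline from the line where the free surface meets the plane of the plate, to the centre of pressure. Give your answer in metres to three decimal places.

y_p = 5.459 m

γ = 1.13 × 9.81 = 11.0853 kN/m³.
The plate makes 56.2° with the vertical, i.e. θ = 90° − 56.2° = 33.8° to the horizontal. Measuring y along the incline from the free-surface line, vertical depth h = y·sinθ with sinθ = 0.556296.
With the apex up, the centroid sits 2h/3 = 2 × 2.4/3 = 1.6 m below the apex, so y_c = 3.8 + 1.6 = 5.4 m and h_c = 5.4 × 0.556296 = 3.004 m.
A = ½ × 1.89 × 2.4 = 2.268 m².
Resultant F = γ·h_c·A = 11.0853 × 3.004 × 2.268 = 75.5249 kN.
I_c = b·h³/36 = 1.89 × 2.4³/36 = 0.72576 m⁴.
Centre of pressure: y_p = y_c + I_c/(y_c·A) = 5.4 + 0.72576/(5.4 × 2.268) = 5.4 + 0.0592593 = 5.45926 m along the plane.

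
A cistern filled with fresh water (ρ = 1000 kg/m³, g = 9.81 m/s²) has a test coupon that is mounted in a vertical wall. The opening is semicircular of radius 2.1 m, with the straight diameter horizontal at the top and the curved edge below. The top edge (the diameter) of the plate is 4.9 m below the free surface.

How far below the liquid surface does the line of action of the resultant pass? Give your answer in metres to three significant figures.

γ = ρg = 1000 × 9.81 = 9810 N/m³ = 9.81 kN/m³.
The centroid of a semicircle lies 4r/(3π) = 0.891268 m from the diameter, here below the top edge, so the centroid depth is h_c = 4.9 + 0.891268 = 5.79127 m.
A = πr²/2 = π × 2.1²/2 = 6.92721 m².
Resultant F = γ·h_c·A = 9.81 × 5.79127 × 6.92721 = 393.551 kN.
I_c = (π/8 − 8/(9π))·r⁴ = 0.109757 × 2.1⁴ = 2.13457 m⁴.
Centre of pressure: y_p = y_c + I_c/(y_c·A) = 5.79127 + 2.13457/(5.79127 × 6.92721) = 5.79127 + 0.0532082 = 5.84448 m along the plane.

h_p = 5.84 m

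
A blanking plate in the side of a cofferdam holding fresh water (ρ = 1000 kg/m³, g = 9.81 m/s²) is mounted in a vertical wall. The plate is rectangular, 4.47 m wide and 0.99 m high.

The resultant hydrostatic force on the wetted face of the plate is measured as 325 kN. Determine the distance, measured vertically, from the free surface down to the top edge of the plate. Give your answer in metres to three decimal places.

γ = ρg = 1000 × 9.81 = 9810 N/m³ = 9.81 kN/m³.
A = 4.47 × 0.99 = 4.4253 m².
From F = γ·h_c·A, the centroid depth is h_c = 325/(9.81 × 4.4253) = 7.48638 m.
The centroid lies 0.99/2 = 0.495 m below the top edge, so the top edge sits at h_top = 7.48638 − 0.495 = 6.99138 m below the surface.

d_top ≈ 6.991 m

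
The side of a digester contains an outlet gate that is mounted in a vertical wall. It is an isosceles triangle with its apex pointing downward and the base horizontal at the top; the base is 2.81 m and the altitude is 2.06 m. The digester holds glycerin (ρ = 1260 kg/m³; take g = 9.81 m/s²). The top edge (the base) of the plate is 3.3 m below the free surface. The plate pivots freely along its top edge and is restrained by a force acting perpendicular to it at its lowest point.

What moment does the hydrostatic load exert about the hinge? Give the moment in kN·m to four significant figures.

M ≈ 106.4 kN·m

γ = ρg = 1260 × 9.81 / 1000 = 12.3606 kN/m³.
With the apex down, the centroid sits h/3 = 2.06/3 = 0.686667 m below the base (the top edge), so the centroid depth is h_c = 3.3 + 0.686667 = 3.98667 m.
A = ½ × 2.81 × 2.06 = 2.8943 m².
Resultant F = γ·h_c·A = 12.3606 × 3.98667 × 2.8943 = 142.624 kN.
I_c = b·h³/36 = 2.81 × 2.06³/36 = 0.682347 m⁴.
Centre of pressure: y_p = y_c + I_c/(y_c·A) = 3.98667 + 0.682347/(3.98667 × 2.8943) = 3.98667 + 0.0591359 = 4.04581 m along the plane.
The resultant acts 0.686667 + 0.0591359 = 0.745803 m (along the plate) below the hinge at the top edge, so the moment about the hinge is M = F × 0.745803 = 142.624 × 0.745803 = 106.369 kN·m.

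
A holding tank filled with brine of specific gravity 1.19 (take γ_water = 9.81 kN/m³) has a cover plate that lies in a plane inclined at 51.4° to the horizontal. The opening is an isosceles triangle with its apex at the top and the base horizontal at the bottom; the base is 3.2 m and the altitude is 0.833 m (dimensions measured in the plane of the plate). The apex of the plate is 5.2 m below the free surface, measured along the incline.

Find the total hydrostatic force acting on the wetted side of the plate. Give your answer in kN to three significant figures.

γ = 1.19 × 9.81 = 11.6739 kN/m³.
Let θ = 51.4° be the plate's angle to the horizontal; measure y along the incline from where the plane meets the free surface. Vertical depth h = y·sinθ with sinθ = 0.781520.
With the apex up, the centroid sits 2h/3 = 2 × 0.833/3 = 0.555333 m below the apex, so y_c = 5.2 + 0.555333 = 5.75533 m and h_c = 5.75533 × 0.781520 = 4.49791 m.
A = ½ × 3.2 × 0.833 = 1.3328 m².
Resultant F = γ·h_c·A = 11.6739 × 4.49791 × 1.3328 = 69.9829 kN.

F ≈ 70.0 kN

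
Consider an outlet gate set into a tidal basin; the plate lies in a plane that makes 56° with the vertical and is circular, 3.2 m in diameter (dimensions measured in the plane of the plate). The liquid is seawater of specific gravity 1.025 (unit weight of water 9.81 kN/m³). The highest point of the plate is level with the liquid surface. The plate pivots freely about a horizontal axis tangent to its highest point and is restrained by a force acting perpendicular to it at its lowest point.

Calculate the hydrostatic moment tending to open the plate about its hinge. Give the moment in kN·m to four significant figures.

M ≈ 144.7 kN·m

γ = 1.025 × 9.81 = 10.05525 kN/m³.
The plate makes 56° with the vertical, i.e. θ = 90° − 56° = 34° to the horizontal. Measuring y along the incline from the free-surface line, vertical depth h = y·sinθ with sinθ = 0.559193.
The centroid is at the centre, 1.6 m below the top of the plate, so y_c = 1.6 m and h_c = 1.6 × 0.559193 = 0.894709 m.
A = π(1.6)² = 8.04248 m².
Resultant F = γ·h_c·A = 10.05525 × 0.894709 × 8.04248 = 72.3544 kN.
I_c = πr⁴/4 = π × 1.6⁴/4 = 5.14719 m⁴.
Centre of pressure: y_p = y_c + I_c/(y_c·A) = 1.6 + 5.14719/(1.6 × 8.04248) = 1.6 + 0.4 = 2 m along the plane.
The resultant acts 1.6 + 0.4 = 2 m (along the plate) below the hinge at the top edge, so the moment about the hinge is M = F × 2 = 72.3544 × 2 = 144.709 kN·m.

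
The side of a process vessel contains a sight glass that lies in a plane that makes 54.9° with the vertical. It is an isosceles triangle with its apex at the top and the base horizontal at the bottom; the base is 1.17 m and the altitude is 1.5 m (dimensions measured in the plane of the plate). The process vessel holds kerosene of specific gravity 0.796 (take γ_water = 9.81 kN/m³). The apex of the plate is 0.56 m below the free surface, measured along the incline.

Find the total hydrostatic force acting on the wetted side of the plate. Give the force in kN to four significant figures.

F ≈ 6.146 kN

γ = 0.796 × 9.81 = 7.80876 kN/m³.
The plate makes 54.9° with the vertical, i.e. θ = 90° − 54.9° = 35.1° to the horizontal. Measuring y along the incline from the free-surface line, vertical depth h = y·sinθ with sinθ = 0.575005.
With the apex up, the centroid sits 2h/3 = 2 × 1.5/3 = 1 m below the apex, so y_c = 0.56 + 1 = 1.56 m and h_c = 1.56 × 0.575005 = 0.897008 m.
A = ½ × 1.17 × 1.5 = 0.8775 m².
Resultant F = γ·h_c·A = 7.80876 × 0.897008 × 0.8775 = 6.14647 kN.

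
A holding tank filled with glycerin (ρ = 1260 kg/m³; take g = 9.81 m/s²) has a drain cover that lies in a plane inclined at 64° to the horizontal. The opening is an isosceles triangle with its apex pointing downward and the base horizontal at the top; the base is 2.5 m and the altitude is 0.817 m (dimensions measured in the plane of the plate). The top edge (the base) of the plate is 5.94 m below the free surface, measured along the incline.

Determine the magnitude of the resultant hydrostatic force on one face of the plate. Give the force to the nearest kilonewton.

F ≈ 70 kN

γ = ρg = 1260 × 9.81 / 1000 = 12.3606 kN/m³.
Let θ = 64° be the plate's angle to the horizontal; measure y along the incline from where the plane meets the free surface. Vertical depth h = y·sinθ with sinθ = 0.898794.
With the apex down, the centroid sits h/3 = 0.817/3 = 0.272333 m below the base (the top edge), so y_c = 5.94 + 0.272333 = 6.21233 m and h_c = 6.21233 × 0.898794 = 5.5836 m.
A = ½ × 2.5 × 0.817 = 1.02125 m².
Resultant F = γ·h_c·A = 12.3606 × 5.5836 × 1.02125 = 70.4832 kN.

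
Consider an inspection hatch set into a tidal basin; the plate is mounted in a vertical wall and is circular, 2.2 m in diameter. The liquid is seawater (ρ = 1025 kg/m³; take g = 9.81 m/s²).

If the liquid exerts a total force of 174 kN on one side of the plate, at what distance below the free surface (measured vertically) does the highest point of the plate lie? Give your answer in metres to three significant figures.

γ = ρg = 1025 × 9.81 / 1000 = 10.05525 kN/m³.
A = π(1.1)² = 3.80133 m².
From F = γ·h_c·A, the centroid depth is h_c = 174/(10.05525 × 3.80133) = 4.55219 m.
The centroid is at the centre, 1.1 m below the top of the plate, so the highest point sits at h_top = 4.55219 − 1.1 = 3.45219 m below the surface.

d_top ≈ 3.45 m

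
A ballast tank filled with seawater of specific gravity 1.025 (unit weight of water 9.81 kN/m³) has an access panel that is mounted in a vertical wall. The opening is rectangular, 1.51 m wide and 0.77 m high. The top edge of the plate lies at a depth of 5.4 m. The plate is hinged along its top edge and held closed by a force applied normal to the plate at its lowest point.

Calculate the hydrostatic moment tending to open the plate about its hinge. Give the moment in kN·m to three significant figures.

M ≈ 26.6 kN·m

γ = 1.025 × 9.81 = 10.05525 kN/m³.
The centroid lies 0.77/2 = 0.385 m below the top edge, so the centroid depth is h_c = 5.4 + 0.385 = 5.785 m.
A = 1.51 × 0.77 = 1.1627 m².
Resultant F = γ·h_c·A = 10.05525 × 5.785 × 1.1627 = 67.6338 kN.
I_c = b·h³/12 = 1.51 × 0.77³/12 = 0.0574471 m⁴.
Centre of pressure: y_p = y_c + I_c/(y_c·A) = 5.785 + 0.0574471/(5.785 × 1.1627) = 5.785 + 0.00854077 = 5.79354 m along the plane.
The resultant acts 0.385 + 0.00854077 = 0.393541 m (along the plate) below the hinge at the top edge, so the moment about the hinge is M = F × 0.393541 = 67.6338 × 0.393541 = 26.6167 kN·m.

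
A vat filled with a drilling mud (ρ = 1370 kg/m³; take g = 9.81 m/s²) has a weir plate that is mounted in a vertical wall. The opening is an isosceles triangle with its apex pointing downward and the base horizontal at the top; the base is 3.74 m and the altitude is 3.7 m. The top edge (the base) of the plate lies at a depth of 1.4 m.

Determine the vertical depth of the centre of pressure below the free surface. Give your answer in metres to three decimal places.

γ = ρg = 1370 × 9.81 / 1000 = 13.4397 kN/m³.
With the apex down, the centroid sits h/3 = 3.7/3 = 1.23333 m below the base (the top edge), so the centroid depth is h_c = 1.4 + 1.23333 = 2.63333 m.
A = ½ × 3.74 × 3.7 = 6.919 m².
Resultant F = γ·h_c·A = 13.4397 × 2.63333 × 6.919 = 244.871 kN.
I_c = b·h³/36 = 3.74 × 3.7³/36 = 5.26228 m⁴.
Centre of pressure: y_p = y_c + I_c/(y_c·A) = 2.63333 + 5.26228/(2.63333 × 6.919) = 2.63333 + 0.288819 = 2.92215 m along the plane.

h_p = 2.922 m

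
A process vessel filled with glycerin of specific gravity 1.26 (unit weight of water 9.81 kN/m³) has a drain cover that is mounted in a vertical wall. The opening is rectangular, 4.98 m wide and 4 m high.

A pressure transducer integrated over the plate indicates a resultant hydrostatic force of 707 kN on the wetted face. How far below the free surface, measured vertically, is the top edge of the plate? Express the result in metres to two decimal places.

d_top ≈ 0.87 m

γ = 1.26 × 9.81 = 12.3606 kN/m³.
A = 4.98 × 4 = 19.92 m².
From F = γ·h_c·A, the centroid depth is h_c = 707/(12.3606 × 19.92) = 2.87138 m.
The centroid lies 4/2 = 2 m below the top edge, so the top edge sits at h_top = 2.87138 − 2 = 0.87138 m below the surface.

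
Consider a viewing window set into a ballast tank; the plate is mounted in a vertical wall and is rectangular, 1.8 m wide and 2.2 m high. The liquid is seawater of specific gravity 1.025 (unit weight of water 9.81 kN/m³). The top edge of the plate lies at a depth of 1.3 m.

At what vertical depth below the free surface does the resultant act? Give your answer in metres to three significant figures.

h_p = 2.57 m

γ = 1.025 × 9.81 = 10.05525 kN/m³.
The centroid lies 2.2/2 = 1.1 m below the top edge, so the centroid depth is h_c = 1.3 + 1.1 = 2.4 m.
A = 1.8 × 2.2 = 3.96 m².
Resultant F = γ·h_c·A = 10.05525 × 2.4 × 3.96 = 95.5651 kN.
I_c = b·h³/12 = 1.8 × 2.2³/12 = 1.5972 m⁴.
Centre of pressure: y_p = y_c + I_c/(y_c·A) = 2.4 + 1.5972/(2.4 × 3.96) = 2.4 + 0.168056 = 2.56806 m along the plane.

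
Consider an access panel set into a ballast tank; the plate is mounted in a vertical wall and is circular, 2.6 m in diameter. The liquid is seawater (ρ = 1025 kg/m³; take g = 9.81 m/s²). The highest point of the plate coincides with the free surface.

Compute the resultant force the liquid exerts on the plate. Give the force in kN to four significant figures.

γ = ρg = 1025 × 9.81 / 1000 = 10.05525 kN/m³.
The centroid is at the centre, 1.3 m below the top of the plate, so the centroid depth is h_c = 1.3 m.
A = π(1.3)² = 5.30929 m².
Resultant F = γ·h_c·A = 10.05525 × 1.3 × 5.30929 = 69.4021 kN.

F ≈ 69.40 kN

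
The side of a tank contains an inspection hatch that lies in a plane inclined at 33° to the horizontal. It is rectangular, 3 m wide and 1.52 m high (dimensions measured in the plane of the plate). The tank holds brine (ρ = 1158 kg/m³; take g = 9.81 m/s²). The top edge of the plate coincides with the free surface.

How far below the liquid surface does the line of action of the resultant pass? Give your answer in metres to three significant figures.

γ = ρg = 1158 × 9.81 / 1000 = 11.35998 kN/m³.
Let θ = 33° be the plate's angle to the horizontal; measure y along the incline from where the plane meets the free surface. Vertical depth h = y·sinθ with sinθ = 0.544639.
The centroid lies 1.52/2 = 0.76 m below the top edge, so y_c = 0.76 m and h_c = 0.76 × 0.544639 = 0.413926 m.
A = 3 × 1.52 = 4.56 m².
Resultant F = γ·h_c·A = 11.35998 × 0.413926 × 4.56 = 21.442 kN.
I_c = b·h³/12 = 3 × 1.52³/12 = 0.877952 m⁴.
Centre of pressure: y_p = y_c + I_c/(y_c·A) = 0.76 + 0.877952/(0.76 × 4.56) = 0.76 + 0.253333 = 1.01333 m along the plane.
Vertically, h_p = y_p·sinθ = 1.01333 × 0.544639 = 0.551899 m.

h_p = 0.552 m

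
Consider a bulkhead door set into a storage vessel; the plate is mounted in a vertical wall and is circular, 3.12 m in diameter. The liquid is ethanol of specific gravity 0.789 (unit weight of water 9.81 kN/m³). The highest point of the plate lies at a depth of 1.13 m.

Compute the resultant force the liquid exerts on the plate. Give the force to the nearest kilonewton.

F ≈ 159 kN

γ = 0.789 × 9.81 = 7.74009 kN/m³.
The centroid is at the centre, 1.56 m below the top of the plate, so the centroid depth is h_c = 1.13 + 1.56 = 2.69 m.
A = π(1.56)² = 7.64538 m².
Resultant F = γ·h_c·A = 7.74009 × 2.69 × 7.64538 = 159.183 kN.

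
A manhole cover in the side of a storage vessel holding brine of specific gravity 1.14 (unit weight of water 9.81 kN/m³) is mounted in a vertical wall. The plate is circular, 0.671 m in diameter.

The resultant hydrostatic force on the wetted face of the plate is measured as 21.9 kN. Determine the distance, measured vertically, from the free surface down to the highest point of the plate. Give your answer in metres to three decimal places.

d_top ≈ 5.202 m

γ = 1.14 × 9.81 = 11.1834 kN/m³.
A = π(0.3355)² = 0.353618 m².
From F = γ·h_c·A, the centroid depth is h_c = 21.9/(11.1834 × 0.353618) = 5.53778 m.
The centroid is at the centre, 0.3355 m below the top of the plate, so the highest point sits at h_top = 5.53778 − 0.3355 = 5.20228 m below the surface.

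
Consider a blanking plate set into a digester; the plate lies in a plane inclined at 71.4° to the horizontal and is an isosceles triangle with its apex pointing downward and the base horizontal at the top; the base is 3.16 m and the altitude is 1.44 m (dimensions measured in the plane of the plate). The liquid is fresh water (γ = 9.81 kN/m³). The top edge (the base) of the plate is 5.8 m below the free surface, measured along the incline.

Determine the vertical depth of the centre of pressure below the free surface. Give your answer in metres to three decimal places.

γ = 9.81 kN/m³.
Let θ = 71.4° be the plate's angle to the horizontal; measure y along the incline from where the plane meets the free surface. Vertical depth h = y·sinθ with sinθ = 0.947768.
With the apex down, the centroid sits h/3 = 1.44/3 = 0.48 m below the base (the top edge), so y_c = 5.8 + 0.48 = 6.28 m and h_c = 6.28 × 0.947768 = 5.95198 m.
A = ½ × 3.16 × 1.44 = 2.2752 m².
Resultant F = γ·h_c·A = 9.81 × 5.95198 × 2.2752 = 132.846 kN.
I_c = b·h³/36 = 3.16 × 1.44³/36 = 0.262103 m⁴.
Centre of pressure: y_p = y_c + I_c/(y_c·A) = 6.28 + 0.262103/(6.28 × 2.2752) = 6.28 + 0.0183439 = 6.29834 m along the plane.
Vertically, h_p = y_p·sinθ = 6.29834 × 0.947768 = 5.96937 m.

h_p = 5.969 m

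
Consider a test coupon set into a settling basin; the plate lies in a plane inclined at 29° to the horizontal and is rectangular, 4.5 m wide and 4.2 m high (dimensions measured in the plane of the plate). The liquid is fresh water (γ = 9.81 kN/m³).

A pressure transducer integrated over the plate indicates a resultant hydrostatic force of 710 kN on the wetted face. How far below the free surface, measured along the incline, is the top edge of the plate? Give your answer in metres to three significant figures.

y_top ≈ 5.80 m

γ = 9.81 kN/m³.
A = 4.5 × 4.2 = 18.9 m².
From F = γ·h_c·A, the centroid depth is h_c = 710/(9.81 × 18.9) = 3.82937 m.
Let θ = 29° be the plate's angle to the horizontal; measure y along the incline from where the plane meets the free surface. Vertical depth h = y·sinθ with sinθ = 0.484810.
Along the incline, y_c = h_c/sinθ = 3.82937/0.484810 = 7.8987 m.
The centroid lies 4.2/2 = 2.1 m below the top edge, so the top edge sits at y_top = 7.8987 − 2.1 = 5.7987 m along the incline.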